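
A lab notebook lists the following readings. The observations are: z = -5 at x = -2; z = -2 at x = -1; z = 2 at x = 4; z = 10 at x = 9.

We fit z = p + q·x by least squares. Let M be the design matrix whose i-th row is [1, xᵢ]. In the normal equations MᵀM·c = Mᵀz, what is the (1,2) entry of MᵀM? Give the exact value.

Row 1 ↔ basis 1, column 2 ↔ basis x, so (MᵀM)_{1,2} = Σᵢ x = (1)·(-2) + (1)·(-1) + (1)·(4) + (1)·(9) = 10.

10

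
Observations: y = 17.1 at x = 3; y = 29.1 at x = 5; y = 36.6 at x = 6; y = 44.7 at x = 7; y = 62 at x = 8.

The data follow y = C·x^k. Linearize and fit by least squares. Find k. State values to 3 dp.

k = 1.251

Let Y = ln y. Fitting Y = k·ln x + ln C by least squares:
Σln x = 8.5252, Σ(ln x)² = 15.1183, Σln y = 17.7370, Σln x·ln y = 30.9710.
Equations: 15.1183·k + 8.5252·ln C = 30.9710;  8.5252·k + 5·ln C = 17.7370.
Δ = 15.1183·5 − (8.5252)² = 2.9130; k = (30.9710·5 − 8.5252·17.7370)/2.9130 = 1.25108, ln C = (15.1183·17.7370 − 8.5252·30.9710)/2.9130 = 1.41426.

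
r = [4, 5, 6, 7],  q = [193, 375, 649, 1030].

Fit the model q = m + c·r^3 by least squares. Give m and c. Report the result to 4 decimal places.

m = 0.4874, c = 3.0014

With design matrix A, AᵀA = [[4, 748]; [748, 184026]] and Aᵀq = [2247, 552701]ᵀ.
Eliminating c: 184026·(row 1) − 748·(row 2) gives 176600·m = 184026·2247 − 748·552701 = 86074, so m = 43037/88300.
Then c = (552701 − 748·(43037/88300))/184026 = 66256/22075.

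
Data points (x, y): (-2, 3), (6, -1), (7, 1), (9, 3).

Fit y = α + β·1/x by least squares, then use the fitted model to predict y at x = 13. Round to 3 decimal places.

Setting ∂/∂α … = 0 gives: 4·α + (-5/63)·β = 6;  (-5/63)·α + (2465/7938)·β = -25/21.
Determinant 4·(2465/7938) − (-5/63)² = 545/441.
α = (6·(2465/7938) − (-5/63)·(-25/21))/(545/441) = 156/109; β = (4·(-25/21) − (-5/63)·6)/(545/441) = -378/109.
At x = 13: ŷ = (156/109)·(1) + (-378/109)·(1/13) = 1650/1417.

ŷ = 1.164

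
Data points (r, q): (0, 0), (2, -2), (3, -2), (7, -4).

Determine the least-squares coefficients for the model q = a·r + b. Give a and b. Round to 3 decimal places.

a = -0.538, b = -0.385

Sums needed: Σr·r = 62, Σr = 12, Σ1 = 4.
Right-hand side: Σr·q = -38, Σq = -8.
So AᵀA·[a, b]ᵀ = Aᵀq: [[62, 12]; [12, 4]]·[a, b]ᵀ = [-38, -8]ᵀ.
Determinant 62·4 − 12² = 104.
a = ((-38)·4 − 12·(-8))/104 = -7/13; b = (62·(-8) − 12·(-38))/104 = -5/13.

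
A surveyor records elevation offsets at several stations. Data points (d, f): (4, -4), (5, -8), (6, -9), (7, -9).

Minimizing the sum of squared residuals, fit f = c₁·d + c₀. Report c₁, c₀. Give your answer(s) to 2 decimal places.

c₁ = -1.60, c₀ = 1.30

Entries of MᵀM: Σd·d = 126, Σd = 22, Σ1 = 4.
Moment sums: Σd·f = -173, Σf = -30.
Normal equations: [[126, 22]; [22, 4]]·[c₁, c₀]ᵀ = [-173, -30]ᵀ.
Determinant 126·4 − 22² = 20.
c₁ = ((-173)·4 − 22·(-30))/20 = -8/5; c₀ = (126·(-30) − 22·(-173))/20 = 13/10.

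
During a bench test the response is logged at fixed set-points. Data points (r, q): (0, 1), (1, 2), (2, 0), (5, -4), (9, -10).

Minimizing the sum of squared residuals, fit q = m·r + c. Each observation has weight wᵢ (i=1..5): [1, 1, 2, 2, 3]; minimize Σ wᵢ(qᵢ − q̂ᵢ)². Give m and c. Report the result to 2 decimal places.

The normal equations are: 302·m + 42·c = -308;  42·m + 9·c = -35.
Determinant 302·9 − 42² = 954.
m = ((-308)·9 − 42·(-35))/954 = -217/159; c = (302·(-35) − 42·(-308))/954 = 1183/477.

m = -1.36, c = 2.48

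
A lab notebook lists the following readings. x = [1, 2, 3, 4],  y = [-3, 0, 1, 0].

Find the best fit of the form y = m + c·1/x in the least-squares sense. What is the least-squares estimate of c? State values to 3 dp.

Forming AᵀA = [[4, 25/12]; [25/12, 205/144]] and Aᵀy = [-2, -8/3]ᵀ gives AᵀA·[m, c]ᵀ = Aᵀy.
Δ = 4·(205/144) − (25/12)² = 65/48.
m = ((-2)·(205/144) − (25/12)·(-8/3))/(65/48) = 2; c = (4·(-8/3) − (25/12)·(-2))/(65/48) = -24/5.

c = -4.800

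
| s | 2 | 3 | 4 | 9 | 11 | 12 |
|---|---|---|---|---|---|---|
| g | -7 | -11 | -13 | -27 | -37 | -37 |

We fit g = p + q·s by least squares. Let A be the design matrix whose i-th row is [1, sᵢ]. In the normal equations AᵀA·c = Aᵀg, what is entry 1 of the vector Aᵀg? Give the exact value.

Entry 1 ↔ basis 1, so (Aᵀg)_{1} = Σᵢ gᵢ = (1)·(-7) + (1)·(-11) + (1)·(-13) + (1)·(-27) + (1)·(-37) + (1)·(-37) = -132.

-132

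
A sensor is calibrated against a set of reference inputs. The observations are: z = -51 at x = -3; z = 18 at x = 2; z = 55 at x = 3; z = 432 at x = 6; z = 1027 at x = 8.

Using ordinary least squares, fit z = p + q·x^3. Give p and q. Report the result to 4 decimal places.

p = 1.6738, q = 2.0009

Compute the Gram sums: Σ1 = 5, Σx^3 = 736, Σx^3·x^3 = 310322.
And Σz = 1481, Σx^3·z = 622142.
Determinant 5·310322 − 736² = 1009914.
p = (1481·310322 − 736·622142)/1009914 = 845185/504957; q = (5·622142 − 736·1481)/1009914 = 1010347/504957.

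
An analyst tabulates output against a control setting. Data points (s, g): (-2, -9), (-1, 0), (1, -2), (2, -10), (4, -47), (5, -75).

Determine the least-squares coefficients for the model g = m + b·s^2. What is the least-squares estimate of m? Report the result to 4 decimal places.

m = 2.4611

Forming XᵀX = [[6, 51]; [51, 915]] and Xᵀg = [-143, -2705]ᵀ gives XᵀX·[m, b]ᵀ = Xᵀg.
Δ = 6·915 − 51² = 2889.
m = ((-143)·915 − 51·(-2705))/2889 = 790/321; b = (6·(-2705) − 51·(-143))/2889 = -331/107.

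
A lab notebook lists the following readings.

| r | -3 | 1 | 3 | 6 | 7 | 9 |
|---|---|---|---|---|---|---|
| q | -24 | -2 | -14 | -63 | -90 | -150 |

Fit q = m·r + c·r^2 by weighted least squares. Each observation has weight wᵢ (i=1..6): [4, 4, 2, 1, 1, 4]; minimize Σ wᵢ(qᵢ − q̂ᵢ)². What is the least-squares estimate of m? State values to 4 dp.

Entries of AᵀWA: Σwᵢ·r·r = 467, Σwᵢ·r·r^2 = 3425, Σwᵢ·r^2·r^2 = 30431.
And Σwᵢ·r·q = -6212, Σwᵢ·r^2·q = -56402.
AᵀWA·[m, c]ᵀ = AᵀWq becomes [[467, 3425]; [3425, 30431]]·[m, c]ᵀ = [-6212, -56402]ᵀ.
Eliminating c: 30431·(row 1) − 3425·(row 2) gives 2480652·m = 30431·(-6212) − 3425·(-56402) = 4139478, so m = 76657/45938.
Then c = ((-56402) − 3425·(76657/45938))/30431 = -93771/45938.

m = 1.6687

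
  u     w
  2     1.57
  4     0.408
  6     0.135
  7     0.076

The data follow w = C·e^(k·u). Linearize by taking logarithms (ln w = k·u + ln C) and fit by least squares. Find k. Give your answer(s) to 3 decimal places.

Let Y = ln w. Fitting Y = k·u + ln C by least squares:
Σu = 19.0000, Σ(u)² = 105.0000, Σln w = -5.0249, Σu·ln w = -32.7378.
Equations: 105.0000·k + 19.0000·ln C = -32.7378;  19.0000·k + 4·ln C = -5.0249.
Solving (det = 59.0000): k = -0.60132, ln C = 1.60005.

k = -0.601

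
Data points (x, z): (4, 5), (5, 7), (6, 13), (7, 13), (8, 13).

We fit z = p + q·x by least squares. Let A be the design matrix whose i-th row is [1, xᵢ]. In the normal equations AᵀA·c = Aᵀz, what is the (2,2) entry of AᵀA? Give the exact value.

Row 2 ↔ basis x, column 2 ↔ basis x, so (AᵀA)_{2,2} = Σᵢ (x)·(x) = (4)·(4) + (5)·(5) + (6)·(6) + (7)·(7) + (8)·(8) = 190.

190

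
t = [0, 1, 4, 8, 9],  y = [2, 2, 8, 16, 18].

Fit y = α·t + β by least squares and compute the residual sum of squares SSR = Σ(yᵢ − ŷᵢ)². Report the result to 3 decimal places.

SSR = 2.012

Compute the Gram sums: Σt·t = 162, Σt = 22, Σ1 = 5.
For Aᵀy: Σt·y = 324, Σy = 46.
AᵀA·[α, β]ᵀ = Aᵀy becomes [[162, 22]; [22, 5]]·[α, β]ᵀ = [324, 46]ᵀ.
Determinant 162·5 − 22² = 326.
α = (324·5 − 22·46)/326 = 304/163; β = (162·46 − 22·324)/326 = 162/163.
Residuals: 164/163, -140/163, -74/163, 14/163, 36/163; SSR = 328/163.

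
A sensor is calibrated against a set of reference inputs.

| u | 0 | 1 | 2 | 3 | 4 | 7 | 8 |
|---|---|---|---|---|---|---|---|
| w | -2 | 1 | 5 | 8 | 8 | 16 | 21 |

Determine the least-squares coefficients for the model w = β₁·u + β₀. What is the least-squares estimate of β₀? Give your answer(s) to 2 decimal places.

Normal-equation sums: Σu·u = 143, Σu = 25, Σ1 = 7.
Moment sums: Σu·w = 347, Σw = 57.
Normal equations: [[143, 25]; [25, 7]]·[β₁, β₀]ᵀ = [347, 57]ᵀ.
Eliminating β₀: 7·(row 1) − 25·(row 2) gives 376·β₁ = 7·347 − 25·57 = 1004, so β₁ = 251/94.
Then β₀ = (57 − 25·(251/94))/7 = -131/94.

β₀ = -1.39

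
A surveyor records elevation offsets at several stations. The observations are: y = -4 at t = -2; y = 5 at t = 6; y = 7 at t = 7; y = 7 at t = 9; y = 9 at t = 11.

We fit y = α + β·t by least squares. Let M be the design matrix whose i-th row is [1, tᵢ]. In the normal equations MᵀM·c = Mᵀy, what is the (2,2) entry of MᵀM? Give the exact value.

Row 2 ↔ basis t, column 2 ↔ basis t, so (MᵀM)_{2,2} = Σᵢ (t)·(t) = (-2)·(-2) + (6)·(6) + (7)·(7) + (9)·(9) + (11)·(11) = 291.

291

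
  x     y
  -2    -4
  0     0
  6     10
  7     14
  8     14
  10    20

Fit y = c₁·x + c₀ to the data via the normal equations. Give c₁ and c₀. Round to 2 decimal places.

Compute the Gram sums: Σx·x = 253, Σx = 29, Σ1 = 6.
For Aᵀy: Σx·y = 478, Σy = 54.
So AᵀA·[c₁, c₀]ᵀ = Aᵀy: [[253, 29]; [29, 6]]·[c₁, c₀]ᵀ = [478, 54]ᵀ.
Eliminating c₀: 6·(row 1) − 29·(row 2) gives 677·c₁ = 6·478 − 29·54 = 1302, so c₁ = 1302/677.
Then c₀ = (54 − 29·(1302/677))/6 = -200/677.

c₁ = 1.92, c₀ = -0.30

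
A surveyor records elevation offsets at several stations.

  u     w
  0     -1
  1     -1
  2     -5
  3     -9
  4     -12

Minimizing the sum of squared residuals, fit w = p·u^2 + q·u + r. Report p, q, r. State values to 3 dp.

Entries of MᵀM: Σu^2·u^2 = 354, Σu^2·u = 100, Σu^2 = 30, Σu·u = 30, Σu = 10, Σ1 = 5.
Right-hand side: Σu^2·w = -294, Σu·w = -86, Σw = -28.
Normal equations: [[354, 100, 30]; [100, 30, 10]; [30, 10, 5]]·[p, q, r]ᵀ = [-294, -86, -28]ᵀ.
Solving the 3×3 system (Gaussian elimination) gives p = -3/7, q = -9/7, r = -16/35.

p = -0.429, q = -1.286, r = -0.457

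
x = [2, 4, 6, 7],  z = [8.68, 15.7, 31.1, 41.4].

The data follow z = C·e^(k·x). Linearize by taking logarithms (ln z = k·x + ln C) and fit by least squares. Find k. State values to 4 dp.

With ln zᵢ as the transformed response and xᵢ as the regressor:
AᵀA = [[105.0000, 19.0000]; [19.0000, 4]], rhs = [62.0229, 12.0752]ᵀ  (here Σx = 19.0000, Σ(x)² = 105.0000, Σln z = 12.0752, Σx·ln z = 62.0229).
Slope k = (n·Σx·ln z − Σx·Σln z)/(n·Σ(x)² − (Σx)²) = (4·62.0229 − 19.0000·12.0752)/59.0000 = 0.31633; ln C = (Σln z − k·Σx)/n = 1.51624.

k = 0.3163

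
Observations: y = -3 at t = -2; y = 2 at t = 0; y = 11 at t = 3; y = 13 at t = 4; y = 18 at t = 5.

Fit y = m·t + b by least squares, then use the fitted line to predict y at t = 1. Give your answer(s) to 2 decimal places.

Normal-equation sums: Σt·t = 54, Σt = 10, Σ1 = 5.
And Σt·y = 181, Σy = 41.
det = 54·5 − 10² = 170.
m = (181·5 − 10·41)/170 = 99/34; b = (54·41 − 10·181)/170 = 202/85.
At t = 1: ŷ = (99/34)·(1) + (202/85)·(1) = 899/170.

ŷ = 5.29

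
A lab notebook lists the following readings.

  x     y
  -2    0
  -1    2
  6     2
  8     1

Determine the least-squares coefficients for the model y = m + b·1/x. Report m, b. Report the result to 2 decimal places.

Sums needed: Σ1 = 4, Σ1/x = -29/24, Σ1/x·1/x = 745/576.
And Σy = 5, Σ1/x·y = -37/24.
MᵀM·[m, b]ᵀ = Mᵀy becomes [[4, -29/24]; [-29/24, 745/576]]·[m, b]ᵀ = [5, -37/24]ᵀ.
Determinant 4·(745/576) − (-29/24)² = 713/192.
m = (5·(745/576) − (-29/24)·(-37/24))/(713/192) = 884/713; b = (4·(-37/24) − (-29/24)·5)/(713/192) = -24/713.

m = 1.24, b = -0.03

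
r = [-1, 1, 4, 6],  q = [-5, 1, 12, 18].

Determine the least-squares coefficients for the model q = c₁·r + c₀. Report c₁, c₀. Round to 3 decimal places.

Setting ∂/∂c₁ … = 0 gives: 54·c₁ + 10·c₀ = 162;  10·c₁ + 4·c₀ = 26.
(Σr·r = 54, Σr = 10, Σ1 = 4, Σr·q = 162, Σq = 26.)
Eliminating c₀: 4·(row 1) − 10·(row 2) gives 116·c₁ = 4·162 − 10·26 = 388, so c₁ = 97/29.
Then c₀ = (26 − 10·(97/29))/4 = -54/29.

c₁ = 3.345, c₀ = -1.862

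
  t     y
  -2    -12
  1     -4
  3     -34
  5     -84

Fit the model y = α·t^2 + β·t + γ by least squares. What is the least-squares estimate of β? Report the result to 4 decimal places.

Normal-equation sums: Σt^2·t^2 = 723, Σt^2·t = 145, Σt^2 = 39, Σt·t = 39, Σt = 7, Σ1 = 4.
Right-hand side: Σt^2·y = -2458, Σt·y = -502, Σy = -134.
Normal equations: [[723, 145, 39]; [145, 39, 7]; [39, 7, 4]]·[α, β, γ]ᵀ = [-2458, -502, -134]ᵀ.
Inverting the 3×3 Gram matrix, [α, β, γ]ᵀ = [-5136/1639, -1654/1639, -176/149]ᵀ.

β = -1.0092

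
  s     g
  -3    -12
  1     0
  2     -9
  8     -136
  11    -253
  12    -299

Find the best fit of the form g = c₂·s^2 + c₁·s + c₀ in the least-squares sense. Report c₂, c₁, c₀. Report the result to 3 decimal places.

c₂ = -1.983, c₁ = -1.351, c₀ = 2.157

The normal system XᵀX·[c₂, c₁, c₀]ᵀ = Xᵀg is [[39571, 3553, 343]; [3553, 343, 31]; [343, 31, 6]]·[c₂, c₁, c₀]ᵀ = [-82517, -7441, -709]ᵀ.
Inverting the 3×3 Gram matrix, [c₂, c₁, c₀]ᵀ = [-218935/110424, -149189/110424, 39693/18404]ᵀ.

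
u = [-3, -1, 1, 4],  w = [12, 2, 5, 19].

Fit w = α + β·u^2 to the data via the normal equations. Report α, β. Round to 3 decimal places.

α = 2.502, β = 1.037

Entries of MᵀM: Σ1 = 4, Σu^2 = 27, Σu^2·u^2 = 339.
For Mᵀw: Σw = 38, Σu^2·w = 419.
MᵀM·[α, β]ᵀ = Mᵀw becomes [[4, 27]; [27, 339]]·[α, β]ᵀ = [38, 419]ᵀ.
Eliminating β: 339·(row 1) − 27·(row 2) gives 627·α = 339·38 − 27·419 = 1569, so α = 523/209.
Then β = (419 − 27·(523/209))/339 = 650/627.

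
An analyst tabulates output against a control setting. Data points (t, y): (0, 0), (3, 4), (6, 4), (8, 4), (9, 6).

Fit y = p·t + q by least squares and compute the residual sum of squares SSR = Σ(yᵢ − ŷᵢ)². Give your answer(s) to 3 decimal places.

SSR = 4.482

From the data, Σt·t = 190, Σt = 26, Σ1 = 5.
For Xᵀy: Σt·y = 122, Σy = 18.
Normal equations: [[190, 26]; [26, 5]]·[p, q]ᵀ = [122, 18]ᵀ.
Determinant 190·5 − 26² = 274.
p = (122·5 − 26·18)/274 = 71/137; q = (190·18 − 26·122)/274 = 124/137.
Residuals: -124/137, 211/137, -2/137, -144/137, 59/137; SSR = 614/137.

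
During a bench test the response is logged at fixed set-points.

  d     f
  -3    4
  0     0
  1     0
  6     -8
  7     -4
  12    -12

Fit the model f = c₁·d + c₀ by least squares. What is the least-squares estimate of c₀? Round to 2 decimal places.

From the data, Σd·d = 239, Σd = 23, Σ1 = 6.
Right-hand side: Σd·f = -232, Σf = -20.
So MᵀM·[c₁, c₀]ᵀ = Mᵀf: [[239, 23]; [23, 6]]·[c₁, c₀]ᵀ = [-232, -20]ᵀ.
Eliminating c₀: 6·(row 1) − 23·(row 2) gives 905·c₁ = 6·(-232) − 23·(-20) = -932, so c₁ = -932/905.
Then c₀ = ((-20) − 23·(-932/905))/6 = 556/905.

c₀ = 0.61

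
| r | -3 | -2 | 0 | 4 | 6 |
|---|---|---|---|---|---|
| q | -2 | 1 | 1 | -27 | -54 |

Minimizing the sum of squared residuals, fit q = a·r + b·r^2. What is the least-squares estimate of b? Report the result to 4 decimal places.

With design matrix A, AᵀA = [[65, 245]; [245, 1649]] and Aᵀq = [-428, -2390]ᵀ.
Δ = 65·1649 − 245² = 47160.
a = ((-428)·1649 − 245·(-2390))/47160 = -6679/2620; b = (65·(-2390) − 245·(-428))/47160 = -561/524.

b = -1.0706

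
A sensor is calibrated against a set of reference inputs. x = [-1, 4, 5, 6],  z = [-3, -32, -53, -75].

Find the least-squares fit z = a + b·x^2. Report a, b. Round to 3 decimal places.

AᵀA·[a, b]ᵀ = Aᵀz reads: 4·a + 78·b = -163;  78·a + 2178·b = -4540.
(Σ1 = 4, Σx^2 = 78, Σx^2·x^2 = 2178, Σz = -163, Σx^2·z = -4540.)
det = 4·2178 − 78² = 2628.
a = ((-163)·2178 − 78·(-4540))/2628 = -149/438; b = (4·(-4540) − 78·(-163))/2628 = -2723/1314.

a = -0.340, b = -2.072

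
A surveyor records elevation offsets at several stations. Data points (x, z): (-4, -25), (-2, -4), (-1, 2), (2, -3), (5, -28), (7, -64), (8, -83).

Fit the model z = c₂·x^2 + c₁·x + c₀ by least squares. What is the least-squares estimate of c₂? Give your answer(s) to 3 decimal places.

c₂ = -1.470

Sums needed: Σx^2·x^2 = 7411, Σx^2·x = 915, Σx^2 = 163, Σx·x = 163, Σx = 15, Σ1 = 7.
For Mᵀz: Σx^2·z = -9574, Σx·z = -1152, Σz = -205.
So MᵀM·[c₂, c₁, c₀]ᵀ = Mᵀz: [[7411, 915, 163]; [915, 163, 15]; [163, 15, 7]]·[c₂, c₁, c₀]ᵀ = [-9574, -1152, -205]ᵀ.
Inverting the 3×3 Gram matrix, [c₂, c₁, c₀]ᵀ = [-131237/89292, 27009/29764, 133669/44646]ᵀ.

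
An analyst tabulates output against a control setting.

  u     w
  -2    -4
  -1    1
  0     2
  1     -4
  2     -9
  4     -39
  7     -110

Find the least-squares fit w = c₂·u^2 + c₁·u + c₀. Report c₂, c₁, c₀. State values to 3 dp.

Setting ∂/∂c₂ … = 0 gives: 2691·c₂ + 407·c₁ + 75·c₀ = -6069;  407·c₂ + 75·c₁ + 11·c₀ = -941;  75·c₂ + 11·c₁ + 7·c₀ = -163.
Row-reducing yields c₂ = -45021/22162, c₁ = -37431/22162, c₀ = 1795/1583.

c₂ = -2.031, c₁ = -1.689, c₀ = 1.134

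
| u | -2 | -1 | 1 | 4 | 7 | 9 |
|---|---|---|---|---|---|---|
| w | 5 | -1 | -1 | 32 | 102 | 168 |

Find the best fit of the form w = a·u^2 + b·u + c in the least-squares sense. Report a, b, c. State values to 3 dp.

a = 2.072, b = 0.375, c = -2.777

Normal-equation sums: Σu^2·u^2 = 9236, Σu^2·u = 1128, Σu^2 = 152, Σu·u = 152, Σu = 18, Σ1 = 6.
Moment sums: Σu^2·w = 19136, Σu·w = 2344, Σw = 305.
Normal equations: [[9236, 1128, 152]; [1128, 152, 18]; [152, 18, 6]]·[a, b, c]ᵀ = [19136, 2344, 305]ᵀ.
Solving the 3×3 system (Gaussian elimination) gives a = 8455/4081, b = 3061/8162, c = -11334/4081.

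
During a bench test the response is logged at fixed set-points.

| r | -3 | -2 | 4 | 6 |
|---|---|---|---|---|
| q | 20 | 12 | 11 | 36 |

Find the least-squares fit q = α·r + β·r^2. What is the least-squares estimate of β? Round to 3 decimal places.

β = 1.429

Forming MᵀM = [[65, 245]; [245, 1649]] and Mᵀq = [176, 1700]ᵀ gives MᵀM·[α, β]ᵀ = Mᵀq.
Δ = 65·1649 − 245² = 47160.
α = (176·1649 − 245·1700)/47160 = -10523/3930; β = (65·1700 − 245·176)/47160 = 1123/786.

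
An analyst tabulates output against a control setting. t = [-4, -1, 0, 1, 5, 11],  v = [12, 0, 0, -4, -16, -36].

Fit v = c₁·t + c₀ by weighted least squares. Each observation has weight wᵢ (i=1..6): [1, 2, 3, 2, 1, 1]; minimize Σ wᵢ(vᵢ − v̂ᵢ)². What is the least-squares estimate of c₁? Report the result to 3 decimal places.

c₁ = -3.129

XᵀWX·[c₁, c₀]ᵀ = XᵀWv reads: 166·c₁ + 12·c₀ = -532;  12·c₁ + 10·c₀ = -48.
(Σwᵢ·t·t = 166, Σwᵢ·t = 12, Σwᵢ·1 = 10, Σwᵢ·t·v = -532, Σwᵢ·v = -48.)
Eliminating c₀: 10·(row 1) − 12·(row 2) gives 1516·c₁ = 10·(-532) − 12·(-48) = -4744, so c₁ = -1186/379.
Then c₀ = ((-48) − 12·(-1186/379))/10 = -396/379.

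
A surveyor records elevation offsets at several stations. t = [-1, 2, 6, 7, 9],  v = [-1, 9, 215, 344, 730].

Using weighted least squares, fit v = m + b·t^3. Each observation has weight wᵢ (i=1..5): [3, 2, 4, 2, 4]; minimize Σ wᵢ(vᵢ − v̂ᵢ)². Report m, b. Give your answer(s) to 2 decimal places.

Sums needed: Σwᵢ·1 = 15, Σwᵢ·t^3 = 4479, Σwᵢ·t^3·t^3 = 2547817.
And Σwᵢ·v = 4483, Σwᵢ·t^3·v = 2550571.
Normal equations: [[15, 4479]; [4479, 2547817]]·[m, b]ᵀ = [4483, 2550571]ᵀ.
Δ = 15·2547817 − 4479² = 18155814.
m = (4483·2547817 − 4479·2550571)/18155814 = -1071949/9077907; b = (15·2550571 − 4479·4483)/18155814 = 3029868/3025969.

m = -0.12, b = 1.00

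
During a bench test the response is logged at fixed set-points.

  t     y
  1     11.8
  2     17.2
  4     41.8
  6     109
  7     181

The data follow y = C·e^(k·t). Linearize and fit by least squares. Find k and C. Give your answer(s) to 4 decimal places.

Taking logs, ln y = k·t + ln C, so regress ln y on t.
Over the data: Σt = 20.0000, Σ(t)² = 106.0000, Σln y = 18.9358, Σt·ln y = 87.6271.
Normal system: [[106.0000, 20.0000]; [20.0000, 5]]·[k, ln C]ᵀ = [87.6271, 18.9358]ᵀ.
Δ = 106.0000·5 − (20.0000)² = 130.0000; k = (87.6271·5 − 20.0000·18.9358)/130.0000 = 0.45708, ln C = (106.0000·18.9358 − 20.0000·87.6271)/130.0000 = 1.95883, so C = exp(1.95883) = 7.09104.

k = 0.4571, C = 7.0910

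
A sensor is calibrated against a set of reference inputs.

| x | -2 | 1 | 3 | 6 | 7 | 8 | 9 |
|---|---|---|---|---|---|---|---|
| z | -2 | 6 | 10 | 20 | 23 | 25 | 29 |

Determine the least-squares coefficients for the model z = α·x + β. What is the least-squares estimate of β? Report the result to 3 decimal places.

Normal-equation sums: Σx·x = 244, Σx = 32, Σ1 = 7.
For Aᵀz: Σx·z = 782, Σz = 111.
Normal equations: [[244, 32]; [32, 7]]·[α, β]ᵀ = [782, 111]ᵀ.
det = 244·7 − 32² = 684.
α = (782·7 − 32·111)/684 = 961/342; β = (244·111 − 32·782)/684 = 515/171.

β = 3.012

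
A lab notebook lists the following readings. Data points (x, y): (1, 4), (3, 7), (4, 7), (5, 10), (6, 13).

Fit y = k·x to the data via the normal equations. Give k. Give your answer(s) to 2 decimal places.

k = 2.08

Setting ∂/∂k … = 0 gives: 87·k = 181.
k = 181/87 = 2.08046.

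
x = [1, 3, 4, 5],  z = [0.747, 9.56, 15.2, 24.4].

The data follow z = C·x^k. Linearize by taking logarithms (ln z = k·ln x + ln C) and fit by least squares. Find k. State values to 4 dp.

k = 2.1769

With ln zᵢ as the transformed response and ln xᵢ as the regressor:
Σln x = 4.0943, Σ(ln x)² = 5.7191, Σln z = 7.8818, Σln x·ln z = 11.3942.
Normal system: [[5.7191, 4.0943]; [4.0943, 4]]·[k, ln C]ᵀ = [11.3942, 7.8818]ᵀ.
Solving (det = 6.1125): k = 2.17686, ln C = -0.25776.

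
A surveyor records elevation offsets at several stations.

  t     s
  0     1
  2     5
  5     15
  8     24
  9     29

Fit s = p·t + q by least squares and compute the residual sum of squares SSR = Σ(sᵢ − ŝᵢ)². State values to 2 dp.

Normal-equation sums: Σt·t = 174, Σt = 24, Σ1 = 5.
For Mᵀs: Σt·s = 538, Σs = 74.
Normal equations: [[174, 24]; [24, 5]]·[p, q]ᵀ = [538, 74]ᵀ.
Determinant 174·5 − 24² = 294.
p = (538·5 − 24·74)/294 = 457/147; q = (174·74 − 24·538)/294 = -6/49.
Residuals: 55/49, -23/21, -62/147, -110/147, 8/7; SSR = 662/147.

SSR = 4.50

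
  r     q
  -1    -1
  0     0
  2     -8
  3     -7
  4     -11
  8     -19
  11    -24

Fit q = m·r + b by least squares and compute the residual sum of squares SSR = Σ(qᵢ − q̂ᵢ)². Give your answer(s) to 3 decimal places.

From the data, Σr·r = 215, Σr = 27, Σ1 = 7.
Right-hand side: Σr·q = -496, Σq = -70.
So AᵀA·[m, b]ᵀ = Aᵀq: [[215, 27]; [27, 7]]·[m, b]ᵀ = [-496, -70]ᵀ.
Eliminating b: 7·(row 1) − 27·(row 2) gives 776·m = 7·(-496) − 27·(-70) = -1582, so m = -791/388.
Then b = ((-70) − 27·(-791/388))/7 = -829/388.
Residuals: -175/194, 829/388, -693/388, 243/194, -275/388, -215/388, 109/194; SSR = 2185/194.

SSR = 11.263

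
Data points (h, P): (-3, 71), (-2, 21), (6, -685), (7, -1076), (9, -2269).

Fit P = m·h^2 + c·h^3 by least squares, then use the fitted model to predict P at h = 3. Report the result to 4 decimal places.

P̂ = -89.9375

The normal system MᵀM·[m, c]ᵀ = MᵀP is [[10355, 83357]; [83357, 696539]]·[m, c]ᵀ = [-260450, -2173214]ᵀ.
Determinant 10355·696539 − 83357² = 264271896.
m = ((-260450)·696539 − 83357·(-2173214))/264271896 = -3624766/3670443; c = (10355·(-2173214) − 83357·(-260450))/264271896 = -11018060/3670443.
At h = 3: P̂ = (-3624766/3670443)·(9) + (-11018060/3670443)·(27) = -36678946/407827.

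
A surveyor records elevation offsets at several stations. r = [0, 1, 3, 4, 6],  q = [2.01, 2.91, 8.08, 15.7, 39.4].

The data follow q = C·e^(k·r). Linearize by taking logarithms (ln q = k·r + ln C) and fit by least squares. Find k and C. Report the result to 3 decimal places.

k = 0.509, C = 1.881

With ln qᵢ as the transformed response and rᵢ as the regressor:
Σr = 14.0000, Σ(r)² = 62.0000, Σln q = 10.2831, Σr·ln q = 40.3936.
Equations: 62.0000·k + 14.0000·ln C = 40.3936;  14.0000·k + 5·ln C = 10.2831.
Slope k = (n·Σr·ln q − Σr·Σln q)/(n·Σ(r)² − (Σr)²) = (5·40.3936 − 14.0000·10.2831)/114.0000 = 0.50881; ln C = (Σln q − k·Σr)/n = 0.63195, so C = exp(0.63195) = 1.88128.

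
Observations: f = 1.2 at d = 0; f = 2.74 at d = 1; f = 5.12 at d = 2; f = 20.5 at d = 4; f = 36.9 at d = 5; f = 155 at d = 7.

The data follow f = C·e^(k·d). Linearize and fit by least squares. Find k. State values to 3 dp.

Linearized form: ln f = k·d + ln C. From the 6 transformed points,
XᵀX = [[95.0000, 19.0000]; [19.0000, 6]], rhs = [69.7010, 14.4955]ᵀ  (here Σd = 19.0000, Σ(d)² = 95.0000, Σln f = 14.4955, Σd·ln f = 69.7010).
Δ = 95.0000·6 − (19.0000)² = 209.0000; k = (69.7010·6 − 19.0000·14.4955)/209.0000 = 0.68321, ln C = (95.0000·14.4955 − 19.0000·69.7010)/209.0000 = 0.25241.

k = 0.683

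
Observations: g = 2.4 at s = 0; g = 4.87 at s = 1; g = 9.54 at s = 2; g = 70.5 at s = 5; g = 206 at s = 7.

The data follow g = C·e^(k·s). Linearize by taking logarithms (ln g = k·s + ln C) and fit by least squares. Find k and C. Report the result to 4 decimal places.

k = 0.6404, C = 2.5554

Taking logs, ln g = k·s + ln C, so regress ln g on s.
AᵀA = [[79.0000, 15.0000]; [15.0000, 5]], rhs = [64.6673, 14.2975]ᵀ  (here Σs = 15.0000, Σ(s)² = 79.0000, Σln g = 14.2975, Σs·ln g = 64.6673).
Slope k = (n·Σs·ln g − Σs·Σln g)/(n·Σ(s)² − (Σs)²) = (5·64.6673 − 15.0000·14.2975)/170.0000 = 0.64043; ln C = (Σln g − k·Σs)/n = 0.93822, so C = exp(0.93822) = 2.55542.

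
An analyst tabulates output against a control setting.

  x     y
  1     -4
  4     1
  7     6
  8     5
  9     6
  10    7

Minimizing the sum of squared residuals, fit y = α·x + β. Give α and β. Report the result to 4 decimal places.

The normal system MᵀM·[α, β]ᵀ = Mᵀy is [[311, 39]; [39, 6]]·[α, β]ᵀ = [206, 21]ᵀ.
det = 311·6 − 39² = 345.
α = (206·6 − 39·21)/345 = 139/115; β = (311·21 − 39·206)/345 = -501/115.

α = 1.2087, β = -4.3565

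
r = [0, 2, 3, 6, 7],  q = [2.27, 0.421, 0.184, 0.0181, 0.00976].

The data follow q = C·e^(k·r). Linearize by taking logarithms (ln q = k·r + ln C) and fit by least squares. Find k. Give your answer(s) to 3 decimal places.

Let Y = ln q. Fitting Y = k·r + ln C by least squares:
XᵀX = [[98.0000, 18.0000]; [18.0000, 5]], rhs = [-63.2860, -10.3795]ᵀ  (here Σr = 18.0000, Σ(r)² = 98.0000, Σln q = -10.3795, Σr·ln q = -63.2860).
Solving (det = 166.0000): k = -0.78072, ln C = 0.73470.

k = -0.781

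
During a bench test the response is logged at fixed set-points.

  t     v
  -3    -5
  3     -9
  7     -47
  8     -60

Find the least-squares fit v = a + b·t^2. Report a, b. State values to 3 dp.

Sums needed: Σ1 = 4, Σt^2 = 131, Σt^2·t^2 = 6659.
Moment sums: Σv = -121, Σt^2·v = -6269.
XᵀX·[a, b]ᵀ = Xᵀv becomes [[4, 131]; [131, 6659]]·[a, b]ᵀ = [-121, -6269]ᵀ.
Δ = 4·6659 − 131² = 9475.
a = ((-121)·6659 − 131·(-6269))/9475 = 620/379; b = (4·(-6269) − 131·(-121))/9475 = -369/379.

a = 1.636, b = -0.974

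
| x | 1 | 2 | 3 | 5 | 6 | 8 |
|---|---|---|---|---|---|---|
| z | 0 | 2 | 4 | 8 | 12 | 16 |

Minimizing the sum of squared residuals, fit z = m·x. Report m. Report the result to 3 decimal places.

m = 1.842

With design matrix M, MᵀM = [[139]] and Mᵀz = [256]ᵀ.
Hence m = 256 / 139 ≈ 1.84173.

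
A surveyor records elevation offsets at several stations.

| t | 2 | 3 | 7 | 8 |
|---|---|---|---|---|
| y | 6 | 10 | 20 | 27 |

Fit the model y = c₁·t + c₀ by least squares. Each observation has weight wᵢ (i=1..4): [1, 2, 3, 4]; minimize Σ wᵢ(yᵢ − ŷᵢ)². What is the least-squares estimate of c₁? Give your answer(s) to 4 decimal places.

The normal system AᵀWA·[c₁, c₀]ᵀ = AᵀWy is [[425, 61]; [61, 10]]·[c₁, c₀]ᵀ = [1356, 194]ᵀ.
Δ = 425·10 − 61² = 529.
c₁ = (1356·10 − 61·194)/529 = 1726/529; c₀ = (425·194 − 61·1356)/529 = -266/529.

c₁ = 3.2628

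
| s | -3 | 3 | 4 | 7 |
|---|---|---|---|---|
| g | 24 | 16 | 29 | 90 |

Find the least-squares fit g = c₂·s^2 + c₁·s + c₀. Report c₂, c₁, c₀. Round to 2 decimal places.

c₂ = 1.98, c₁ = -1.29, c₀ = 2.33

Compute the Gram sums: Σs^2·s^2 = 2819, Σs^2·s = 407, Σs^2 = 83, Σs·s = 83, Σs = 11, Σ1 = 4.
Moment sums: Σs^2·g = 5234, Σs·g = 722, Σg = 159.
Row-reducing yields c₂ = 17053/8634, c₁ = -11179/8634, c₀ = 3349/1439.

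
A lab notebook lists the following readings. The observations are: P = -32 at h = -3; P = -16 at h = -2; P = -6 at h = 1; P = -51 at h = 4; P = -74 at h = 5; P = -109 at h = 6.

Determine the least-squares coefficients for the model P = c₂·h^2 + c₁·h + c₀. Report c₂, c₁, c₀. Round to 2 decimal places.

c₂ = -2.98, c₁ = 0.44, c₀ = -3.56

From the data, Σh^2·h^2 = 2275, Σh^2·h = 371, Σh^2 = 91, Σh·h = 91, Σh = 11, Σ1 = 6.
Right-hand side: Σh^2·P = -6948, Σh·P = -1106, ΣP = -288.
AᵀA·[c₂, c₁, c₀]ᵀ = AᵀP becomes [[2275, 371, 91]; [371, 91, 11]; [91, 11, 6]]·[c₂, c₁, c₀]ᵀ = [-6948, -1106, -288]ᵀ.
Inverting the 3×3 Gram matrix, [c₂, c₁, c₀]ᵀ = [-7769/2604, 4087/9300, -2756/775]ᵀ.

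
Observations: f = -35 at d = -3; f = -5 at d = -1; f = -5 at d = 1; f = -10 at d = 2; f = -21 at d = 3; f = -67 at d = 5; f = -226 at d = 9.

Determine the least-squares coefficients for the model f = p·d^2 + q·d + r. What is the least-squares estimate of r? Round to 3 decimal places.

Forming XᵀX = [[7366, 862, 130]; [862, 130, 16]; [130, 16, 7]] and Xᵀf = [-20535, -2347, -369]ᵀ gives XᵀX·[p, q, r]ᵀ = Xᵀf.
Inverting the 3×3 Gram matrix, [p, q, r]ᵀ = [-17875/5982, 5900/2991, -1724/997]ᵀ.

r = -1.729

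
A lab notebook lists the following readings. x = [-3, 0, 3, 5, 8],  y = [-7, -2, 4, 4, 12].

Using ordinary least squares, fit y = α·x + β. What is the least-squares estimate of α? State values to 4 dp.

α = 1.6448

Setting ∂/∂α … = 0 gives: 107·α + 13·β = 149;  13·α + 5·β = 11.
Determinant 107·5 − 13² = 366.
α = (149·5 − 13·11)/366 = 301/183; β = (107·11 − 13·149)/366 = -380/183.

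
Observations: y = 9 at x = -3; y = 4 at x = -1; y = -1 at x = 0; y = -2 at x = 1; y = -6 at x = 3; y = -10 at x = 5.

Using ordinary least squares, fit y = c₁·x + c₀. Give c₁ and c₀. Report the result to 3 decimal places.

Normal-equation sums: Σx·x = 45, Σx = 5, Σ1 = 6.
And Σx·y = -101, Σy = -6.
So AᵀA·[c₁, c₀]ᵀ = Aᵀy: [[45, 5]; [5, 6]]·[c₁, c₀]ᵀ = [-101, -6]ᵀ.
Determinant 45·6 − 5² = 245.
c₁ = ((-101)·6 − 5·(-6))/245 = -576/245; c₀ = (45·(-6) − 5·(-101))/245 = 47/49.

c₁ = -2.351, c₀ = 0.959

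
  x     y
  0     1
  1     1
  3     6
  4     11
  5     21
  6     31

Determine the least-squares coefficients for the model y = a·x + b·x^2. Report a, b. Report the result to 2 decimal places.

a = -1.20, b = 1.06

With design matrix A, AᵀA = [[87, 433]; [433, 2259]] and Aᵀy = [354, 1872]ᵀ.
det = 87·2259 − 433² = 9044.
a = (354·2259 − 433·1872)/9044 = -5445/4522; b = (87·1872 − 433·354)/9044 = 4791/4522.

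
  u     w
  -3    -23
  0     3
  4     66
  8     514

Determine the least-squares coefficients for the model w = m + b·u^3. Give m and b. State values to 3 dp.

Sums needed: Σ1 = 4, Σu^3 = 549, Σu^3·u^3 = 266969.
Right-hand side: Σw = 560, Σu^3·w = 268013.
Normal equations: [[4, 549]; [549, 266969]]·[m, b]ᵀ = [560, 268013]ᵀ.
Eliminating b: 266969·(row 1) − 549·(row 2) gives 766475·m = 266969·560 − 549·268013 = 2363503, so m = 102761/33325.
Then b = (268013 − 549·(102761/33325))/266969 = 33244/33325.

m = 3.084, b = 0.998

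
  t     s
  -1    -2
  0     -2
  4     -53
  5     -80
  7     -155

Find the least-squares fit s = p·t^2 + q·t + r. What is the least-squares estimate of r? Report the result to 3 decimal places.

Normal-equation sums: Σt^2·t^2 = 3283, Σt^2·t = 531, Σt^2 = 91, Σt·t = 91, Σt = 15, Σ1 = 5.
Moment sums: Σt^2·s = -10445, Σt·s = -1695, Σs = -292.
AᵀA·[p, q, r]ᵀ = Aᵀs becomes [[3283, 531, 91]; [531, 91, 15]; [91, 15, 5]]·[p, q, r]ᵀ = [-10445, -1695, -292]ᵀ.
Inverting the 3×3 Gram matrix, [p, q, r]ᵀ = [-15441/5168, -5409/5168, -2279/2584]ᵀ.

r = -0.882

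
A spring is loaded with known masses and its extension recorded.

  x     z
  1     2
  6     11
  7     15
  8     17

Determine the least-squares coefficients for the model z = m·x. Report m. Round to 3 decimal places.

With design matrix M, MᵀM = [[150]] and Mᵀz = [309]ᵀ.
Hence m = 309 / 150 ≈ 2.06.

m = 2.060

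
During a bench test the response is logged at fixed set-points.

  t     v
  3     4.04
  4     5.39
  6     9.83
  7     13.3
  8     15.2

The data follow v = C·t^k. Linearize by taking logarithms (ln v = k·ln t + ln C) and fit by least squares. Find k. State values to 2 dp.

k = 1.40

Linearized form: ln v = k·ln t + ln C. From the 5 transformed points,
AᵀA = [[14.4498, 8.3020]; [8.3020, 5]], rhs = [18.6585, 10.6753]ᵀ  (here Σln t = 8.3020, Σ(ln t)² = 14.4498, Σln v = 10.6753, Σln t·ln v = 18.6585).
Solving (det = 3.3255): k = 1.40310, ln C = -0.19465.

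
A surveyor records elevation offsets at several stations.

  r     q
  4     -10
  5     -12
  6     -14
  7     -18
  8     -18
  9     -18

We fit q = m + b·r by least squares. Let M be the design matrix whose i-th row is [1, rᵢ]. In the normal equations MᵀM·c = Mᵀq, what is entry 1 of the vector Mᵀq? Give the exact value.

Entry 1 ↔ basis 1, so (Mᵀq)_{1} = Σᵢ qᵢ = (1)·(-10) + (1)·(-12) + (1)·(-14) + (1)·(-18) + (1)·(-18) + (1)·(-18) = -90.

-90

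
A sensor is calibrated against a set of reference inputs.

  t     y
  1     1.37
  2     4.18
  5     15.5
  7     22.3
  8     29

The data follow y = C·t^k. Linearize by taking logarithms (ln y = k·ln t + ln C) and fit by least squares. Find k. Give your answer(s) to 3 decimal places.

Let Y = ln y. Fitting Y = k·ln t + ln C by least squares:
Sums: Σln t = 6.3279, Σ(ln t)² = 11.1814, Σln y = 10.9578, Σln t·ln y = 18.4460.
Normal system: [[11.1814, 6.3279]; [6.3279, 5]]·[k, ln C]ᵀ = [18.4460, 10.9578]ᵀ.
Solving (det = 15.8642): k = 1.44283, ln C = 0.36554.

k = 1.443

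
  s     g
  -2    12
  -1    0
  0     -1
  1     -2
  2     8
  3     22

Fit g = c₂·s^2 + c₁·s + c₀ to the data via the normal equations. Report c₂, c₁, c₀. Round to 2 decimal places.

Compute the Gram sums: Σs^2·s^2 = 115, Σs^2·s = 27, Σs^2 = 19, Σs·s = 19, Σs = 3, Σ1 = 6.
And Σs^2·g = 276, Σs·g = 56, Σg = 39.
Normal equations: [[115, 27, 19]; [27, 19, 3]; [19, 3, 6]]·[c₂, c₁, c₀]ᵀ = [276, 56, 39]ᵀ.
Solving the 3×3 system (Gaussian elimination) gives c₂ = 87/28, c₁ = -143/140, c₀ = -99/35.

c₂ = 3.11, c₁ = -1.02, c₀ = -2.83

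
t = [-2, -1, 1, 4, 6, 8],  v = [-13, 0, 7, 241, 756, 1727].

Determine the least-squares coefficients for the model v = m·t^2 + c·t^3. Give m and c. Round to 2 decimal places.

m = 3.05, c = 2.99

Forming XᵀX = [[5666, 41536]; [41536, 312962]] and Xᵀv = [141555, 1063055]ᵀ gives XᵀX·[m, c]ᵀ = Xᵀv.
det = 5666·312962 − 41536² = 48003396.
m = (141555·312962 − 41536·1063055)/48003396 = 73141715/24001698; c = (5666·1063055 − 41536·141555)/48003396 = 71820575/24001698.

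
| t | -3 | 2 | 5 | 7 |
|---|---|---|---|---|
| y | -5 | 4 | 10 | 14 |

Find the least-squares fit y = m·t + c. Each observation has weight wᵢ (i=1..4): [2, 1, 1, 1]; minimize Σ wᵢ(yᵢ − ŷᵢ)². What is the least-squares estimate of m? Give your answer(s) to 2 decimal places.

m = 1.89

From the data, Σwᵢ·t·t = 96, Σwᵢ·t = 8, Σwᵢ·1 = 5.
Moment sums: Σwᵢ·t·y = 186, Σwᵢ·y = 18.
AᵀWA·[m, c]ᵀ = AᵀWy becomes [[96, 8]; [8, 5]]·[m, c]ᵀ = [186, 18]ᵀ.
Determinant 96·5 − 8² = 416.
m = (186·5 − 8·18)/416 = 393/208; c = (96·18 − 8·186)/416 = 15/26.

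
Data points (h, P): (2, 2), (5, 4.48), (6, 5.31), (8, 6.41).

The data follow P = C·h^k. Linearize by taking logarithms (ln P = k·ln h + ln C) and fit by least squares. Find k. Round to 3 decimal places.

With ln Pᵢ as the transformed response and ln hᵢ as the regressor:
AᵀA = [[10.6052, 6.1738]; [6.1738, 4]], rhs = [9.7488, 5.7202]ᵀ  (here Σln h = 6.1738, Σ(ln h)² = 10.6052, Σln P = 5.7202, Σln h·ln P = 9.7488).
Δ = 10.6052·4 − (6.1738)² = 4.3053; k = (9.7488·4 − 6.1738·5.7202)/4.3053 = 0.85474, ln C = (10.6052·5.7202 − 6.1738·9.7488)/4.3053 = 0.11082.

k = 0.855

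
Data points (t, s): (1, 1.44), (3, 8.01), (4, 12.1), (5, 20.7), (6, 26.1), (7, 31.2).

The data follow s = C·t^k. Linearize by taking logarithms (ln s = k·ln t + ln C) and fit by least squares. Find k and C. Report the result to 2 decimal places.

Taking logs, ln s = k·ln t + ln C, so regress ln s on ln t.
Σln t = 7.8320, Σ(ln t)² = 12.7160, Σln s = 14.6710, Σln t·ln s = 23.1583.
Equations: 12.7160·k + 7.8320·ln C = 23.1583;  7.8320·k + 6·ln C = 14.6710.
Δ = 12.7160·6 − (7.8320)² = 14.9557; k = (23.1583·6 − 7.8320·14.6710)/14.9557 = 1.60785, ln C = (12.7160·14.6710 − 7.8320·23.1583)/14.9557 = 0.34639, so C = exp(0.34639) = 1.41396.

k = 1.61, C = 1.41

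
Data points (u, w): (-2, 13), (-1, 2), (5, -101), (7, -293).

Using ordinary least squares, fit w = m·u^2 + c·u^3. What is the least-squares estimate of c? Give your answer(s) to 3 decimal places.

With design matrix X, XᵀX = [[3043, 19899]; [19899, 133339]] and Xᵀw = [-16828, -113230]ᵀ.
Determinant 3043·133339 − 19899² = 9780376.
m = ((-16828)·133339 − 19899·(-113230))/9780376 = 4667539/4890188; c = (3043·(-113230) − 19899·(-16828))/9780376 = -4849259/4890188.

c = -0.992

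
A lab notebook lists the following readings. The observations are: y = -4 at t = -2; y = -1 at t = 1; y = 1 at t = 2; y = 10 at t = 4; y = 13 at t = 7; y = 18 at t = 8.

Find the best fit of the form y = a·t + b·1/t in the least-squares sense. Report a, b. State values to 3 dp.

The normal system XᵀX·[a, b]ᵀ = Xᵀy is [[138, 6]; [6, 5013/3136]]·[a, b]ᵀ = [284, 227/28]ᵀ.
Determinant 138·(5013/3136) − 6² = 289449/1568.
a = (284·(5013/3136) − 6·(227/28))/(289449/1568) = 211858/96483; b = (138·(227/28) − 6·284)/(289449/1568) = -305872/96483.

a = 2.196, b = -3.170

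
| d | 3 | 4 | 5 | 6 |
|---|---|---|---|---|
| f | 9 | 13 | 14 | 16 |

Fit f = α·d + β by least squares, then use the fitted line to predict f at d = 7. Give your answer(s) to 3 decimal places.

Sums needed: Σd·d = 86, Σd = 18, Σ1 = 4.
Moment sums: Σd·f = 245, Σf = 52.
Determinant 86·4 − 18² = 20.
α = (245·4 − 18·52)/20 = 11/5; β = (86·52 − 18·245)/20 = 31/10.
At d = 7: f̂ = (11/5)·(7) + (31/10)·(1) = 37/2.

f̂ = 18.500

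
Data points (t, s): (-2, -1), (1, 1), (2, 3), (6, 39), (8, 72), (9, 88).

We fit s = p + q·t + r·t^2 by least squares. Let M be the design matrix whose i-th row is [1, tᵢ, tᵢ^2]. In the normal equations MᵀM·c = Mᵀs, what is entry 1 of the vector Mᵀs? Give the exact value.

202

Entry 1 ↔ basis 1, so (Mᵀs)_{1} = Σᵢ sᵢ = (1)·(-1) + (1)·(1) + (1)·(3) + (1)·(39) + (1)·(72) + (1)·(88) = 202.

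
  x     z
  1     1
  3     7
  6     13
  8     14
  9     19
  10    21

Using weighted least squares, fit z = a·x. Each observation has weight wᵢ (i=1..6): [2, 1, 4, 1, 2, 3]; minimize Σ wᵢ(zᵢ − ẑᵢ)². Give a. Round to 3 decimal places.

The normal equations are: 681·a = 1419.
Hence a = 1419 / 681 ≈ 2.0837.

a = 2.084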